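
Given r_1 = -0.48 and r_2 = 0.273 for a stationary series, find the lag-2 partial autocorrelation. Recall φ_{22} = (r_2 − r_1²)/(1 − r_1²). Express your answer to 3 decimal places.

φ_{22} = (r_2 − r_1²) / (1 − r_1²)
r_1² = (-0.48)² = 0.2304
Numerator = 0.273 − 0.2304 = 0.0426; denominator = 1 − 0.2304 = 0.7696
φ_{22} = 0.0426 / 0.7696 = 0.055

0.055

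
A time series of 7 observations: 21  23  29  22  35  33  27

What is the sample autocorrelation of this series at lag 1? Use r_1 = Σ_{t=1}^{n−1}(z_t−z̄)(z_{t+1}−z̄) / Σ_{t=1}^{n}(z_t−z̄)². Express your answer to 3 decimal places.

Mean z̄ = (21 + 23 + 29 + 22 + 35 + 33 + 27)/7 = 27.1429
Deviations from mean: -6.1429, -4.1429, 1.8571, -5.1429, 7.8571, 5.8571, -0.1429
Σ(z_t−z̄)(z_{t+1}−z̄) = (25.4490) + (-7.6939) + (-9.5510) + (-40.4082) + (46.0204) + (-0.8367) = 12.9796
Denominator Σ(z_t−z̄)² = 180.8571
r_1 = 12.9796 / 180.8571 = 0.072

0.072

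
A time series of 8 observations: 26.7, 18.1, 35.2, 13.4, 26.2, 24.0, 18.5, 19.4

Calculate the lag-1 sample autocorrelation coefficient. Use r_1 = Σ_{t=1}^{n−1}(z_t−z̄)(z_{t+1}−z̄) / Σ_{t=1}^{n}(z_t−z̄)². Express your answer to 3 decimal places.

-0.657

Mean z̄ = (26.7 + 18.1 + 35.2 + 13.4 + 26.2 + 24.0 + 18.5 + 19.4)/8 = 22.6875
Deviations from mean: 4.0125, -4.5875, 12.5125, -9.2875, 3.5125, 1.3125, -4.1875, -3.2875
Σ(z_t−z̄)(z_{t+1}−z̄) = (-18.4073) + (-57.4011) + (-116.2098) + (-32.6223) + (4.6102) + (-5.4961) + (13.7664) = -211.7602
Denominator Σ(z_t−z̄)² = 322.3688
r_1 = -211.7602 / 322.3688 = -0.657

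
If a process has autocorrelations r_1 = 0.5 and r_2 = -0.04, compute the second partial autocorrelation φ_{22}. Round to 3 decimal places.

φ_{22} = (r_2 − r_1²) / (1 − r_1²)
r_1² = (0.5)² = 0.25
Numerator = -0.04 − 0.2500 = -0.2900; denominator = 1 − 0.2500 = 0.7500
φ_{22} = -0.2900 / 0.7500 = -0.387

-0.387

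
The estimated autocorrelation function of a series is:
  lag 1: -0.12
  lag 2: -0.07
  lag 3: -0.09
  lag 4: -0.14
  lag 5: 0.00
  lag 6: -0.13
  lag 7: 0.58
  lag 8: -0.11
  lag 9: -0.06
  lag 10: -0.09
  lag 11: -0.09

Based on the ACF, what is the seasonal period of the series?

7

The largest autocorrelation is r_7 = 0.58; the remaining lags stay at or below 0.00.
The dominant spike at lag 7 indicates a seasonal period of 7.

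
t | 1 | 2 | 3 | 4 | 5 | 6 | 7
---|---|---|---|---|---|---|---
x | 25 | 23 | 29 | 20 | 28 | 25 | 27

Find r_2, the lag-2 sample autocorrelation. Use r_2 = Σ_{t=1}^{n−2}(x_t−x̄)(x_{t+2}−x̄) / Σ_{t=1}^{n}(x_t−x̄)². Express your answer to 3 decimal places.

Mean x̄ = (25 + 23 + 29 + 20 + 28 + 25 + 27)/7 = 25.2857
Σ(x_t−x̄)(x_{t+2}−x̄) = (-1.0612) + (12.0816) + (10.0816) + (1.5102) + (4.6531) = 27.2653
Denominator Σ(x_t−x̄)² = 57.4286
r_2 = 27.2653 / 57.4286 = 0.475

0.475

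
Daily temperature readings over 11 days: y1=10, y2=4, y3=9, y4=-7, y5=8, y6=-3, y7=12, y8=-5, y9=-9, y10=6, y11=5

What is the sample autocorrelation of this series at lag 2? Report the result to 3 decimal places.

0.099

Mean ȳ = (10 + 4 + 9 − 7 + 8 − 3 + 12 − 5 − 9 + 6 + 5)/11 = 2.7273
Numerator Σ_{t=1}^{9}(y_t−ȳ)(y_{t+2}−ȳ) = 54.4876
Denominator Σ(y_t−ȳ)² = 548.1818
r_2 = 54.4876 / 548.1818 = 0.099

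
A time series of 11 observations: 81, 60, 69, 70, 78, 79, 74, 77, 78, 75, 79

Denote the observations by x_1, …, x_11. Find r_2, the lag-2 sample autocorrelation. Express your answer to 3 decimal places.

0.039

Mean x̄ = (81 + 60 + 69 + 70 + 78 + 79 + 74 + 77 + 78 + 75 + 79)/11 = 74.5455
Numerator Σ_{t=1}^{9}(x_t−x̄)(x_{t+2}−x̄) = 14.5868
Denominator Σ(x_t−x̄)² = 374.7273
r_2 = 14.5868 / 374.7273 = 0.039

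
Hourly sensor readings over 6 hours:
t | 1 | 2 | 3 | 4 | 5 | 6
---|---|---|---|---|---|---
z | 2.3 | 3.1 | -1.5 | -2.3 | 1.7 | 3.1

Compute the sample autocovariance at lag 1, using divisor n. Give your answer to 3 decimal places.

0.848

Mean z̄ = (2.3 + 3.1 − 1.5 − 2.3 + 1.7 + 3.1)/6 = 1.0667
Deviations: 1.2333, 2.0333, -2.5667, -3.3667, 0.6333, 2.0333
Σ_{t=1}^{5}(z_t−z̄)(z_{t+1}−z̄) = 5.0856
γ_1 = 5.0856 / 6 = 0.848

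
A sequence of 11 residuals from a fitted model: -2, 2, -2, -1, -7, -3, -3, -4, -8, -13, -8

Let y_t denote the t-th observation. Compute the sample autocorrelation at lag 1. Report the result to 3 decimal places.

Mean ȳ = (-2 + 2 − 2 − 1 − 7 − 3 − 3 − 4 − 8 − 13 − 8)/11 = -4.4545
Numerator Σ_{t=1}^{10}(y_t−ȳ)(y_{t+1}−ȳ) = 89.4298
Denominator Σ(y_t−ȳ)² = 174.7273
r_1 = 89.4298 / 174.7273 = 0.512

0.512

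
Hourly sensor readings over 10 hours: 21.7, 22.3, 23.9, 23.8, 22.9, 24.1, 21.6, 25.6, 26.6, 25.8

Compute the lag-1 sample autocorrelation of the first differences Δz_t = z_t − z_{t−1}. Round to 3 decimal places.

First differences Δz: 0.6, 1.6, -0.1, -0.9, 1.2, -2.5, 4.0, 1.0, -0.8
Mean of differences = 0.4556
Numerator Σ(Δz_t−Δz̄)(Δz_{t+1}−Δz̄) = -12.1564
Denominator Σ(Δz_t−Δz̄)² = 27.2022
r_1(Δz) = -12.1564 / 27.2022 = -0.447

-0.447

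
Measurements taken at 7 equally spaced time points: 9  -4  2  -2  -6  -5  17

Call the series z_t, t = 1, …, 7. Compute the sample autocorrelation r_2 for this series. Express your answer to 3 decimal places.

Mean z̄ = (9 − 4 + 2 − 2 − 6 − 5 + 17)/7 = 1.5714
Deviations from mean: 7.4286, -5.5714, 0.4286, -3.5714, -7.5714, -6.5714, 15.4286
Σ(z_t−z̄)(z_{t+2}−z̄) = (3.1837) + (19.8980) + (-3.2449) + (23.4694) + (-116.8163) = -73.5102
Denominator Σ(z_t−z̄)² = 437.7143
r_2 = -73.5102 / 437.7143 = -0.168

-0.168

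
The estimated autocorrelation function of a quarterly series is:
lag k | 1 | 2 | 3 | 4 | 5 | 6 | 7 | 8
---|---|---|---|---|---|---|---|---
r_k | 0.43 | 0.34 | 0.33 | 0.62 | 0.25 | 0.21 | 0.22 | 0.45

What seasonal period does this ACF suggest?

The largest autocorrelation is r_4 = 0.62, with a weaker echo at lag 8 (0.45); the remaining lags stay at or below 0.43. The elevated value at lag 1 (0.43), dropping to 0.34 at lag 2, reflects decaying short-term dependence rather than seasonality.
The dominant spike at lag 4 indicates a seasonal period of 4.

4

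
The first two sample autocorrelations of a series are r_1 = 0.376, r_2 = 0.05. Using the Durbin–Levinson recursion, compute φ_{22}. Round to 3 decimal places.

φ_{22} = (r_2 − r_1²) / (1 − r_1²)
r_1² = (0.376)² = 0.141376
Numerator = 0.05 − 0.1414 = -0.0914; denominator = 1 − 0.1414 = 0.8586
φ_{22} = -0.0914 / 0.8586 = -0.106

-0.106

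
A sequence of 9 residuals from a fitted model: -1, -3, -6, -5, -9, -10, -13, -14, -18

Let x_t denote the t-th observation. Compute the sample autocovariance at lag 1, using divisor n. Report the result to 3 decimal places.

Mean x̄ = (-1 − 3 − 6 − 5 − 9 − 10 − 13 − 14 − 18)/9 = -8.7778
Σ_{t=1}^{8}(x_t−x̄)(x_{t+1}−x̄) = 146.2840
γ_1 = 146.2840 / 9 = 16.254

16.254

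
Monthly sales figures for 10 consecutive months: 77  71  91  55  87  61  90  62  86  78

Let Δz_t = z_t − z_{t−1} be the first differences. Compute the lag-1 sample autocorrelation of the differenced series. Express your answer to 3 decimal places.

-0.923

First differences Δz: -6, 20, -36, 32, -26, 29, -28, 24, -8
Mean of differences = 0.1111
Numerator Σ(Δz_t−Δz̄)(Δz_{t+1}−Δz̄) = -5255.6790
Denominator Σ(Δz_t−Δz̄)² = 5696.8889
r_1(Δz) = -5255.6790 / 5696.8889 = -0.923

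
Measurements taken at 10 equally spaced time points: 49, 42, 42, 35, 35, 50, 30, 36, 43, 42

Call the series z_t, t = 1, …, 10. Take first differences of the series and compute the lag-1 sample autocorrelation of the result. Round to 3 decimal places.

-0.479

First differences Δz: -7, 0, -7, 0, 15, -20, 6, 7, -1
Mean of differences = -0.7778
Numerator Σ(Δz_t−Δz̄)(Δz_{t+1}−Δz̄) = -384.8272
Denominator Σ(Δz_t−Δz̄)² = 803.5556
r_1(Δz) = -384.8272 / 803.5556 = -0.479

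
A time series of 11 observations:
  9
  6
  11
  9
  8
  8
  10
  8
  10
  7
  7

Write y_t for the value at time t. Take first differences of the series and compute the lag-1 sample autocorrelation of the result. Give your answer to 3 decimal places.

-0.618

First differences Δy: -3, 5, -2, -1, 0, 2, -2, 2, -3, 0
Mean of differences = -0.2000
Numerator Σ(Δy_t−Δȳ)(Δy_{t+1}−Δȳ) = -36.8400
Denominator Σ(Δy_t−Δȳ)² = 59.6000
r_1(Δy) = -36.8400 / 59.6000 = -0.618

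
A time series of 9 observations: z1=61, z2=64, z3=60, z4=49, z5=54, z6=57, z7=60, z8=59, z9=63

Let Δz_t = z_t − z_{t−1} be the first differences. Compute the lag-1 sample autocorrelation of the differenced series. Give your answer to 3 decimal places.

First differences Δz: 3, -4, -11, 5, 3, 3, -1, 4
Mean of differences = 0.2500
Numerator Σ(Δz_t−Δz̄)(Δz_{t+1}−Δz̄) = -4.8125
Denominator Σ(Δz_t−Δz̄)² = 205.5000
r_1(Δz) = -4.8125 / 205.5000 = -0.023

-0.023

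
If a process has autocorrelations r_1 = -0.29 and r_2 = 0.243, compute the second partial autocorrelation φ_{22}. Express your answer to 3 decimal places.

φ_{22} = (r_2 − r_1²) / (1 − r_1²)
r_1² = (-0.29)² = 0.0841
Numerator = 0.243 − 0.0841 = 0.1589; denominator = 1 − 0.0841 = 0.9159
φ_{22} = 0.1589 / 0.9159 = 0.173

0.173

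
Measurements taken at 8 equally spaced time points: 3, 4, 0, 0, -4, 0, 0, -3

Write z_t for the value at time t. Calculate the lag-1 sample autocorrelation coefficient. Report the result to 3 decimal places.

0.240

Mean z̄ = (3 + 4 + 0 + 0 − 4 + 0 + 0 − 3)/8 = 0.0000
Deviations from mean: 3.0000, 4.0000, 0.0000, 0.0000, -4.0000, 0.0000, 0.0000, -3.0000
Σ(z_t−z̄)(z_{t+1}−z̄) = (12.0000) + (0.0000) + (0.0000) + (0.0000) + (0.0000) + (0.0000) + (0.0000) = 12.0000
Denominator Σ(z_t−z̄)² = 50.0000
r_1 = 12.0000 / 50.0000 = 0.240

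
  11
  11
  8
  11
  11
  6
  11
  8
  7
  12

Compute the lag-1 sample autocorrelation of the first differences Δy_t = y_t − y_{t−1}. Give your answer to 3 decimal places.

-0.491

First differences Δy: 0, -3, 3, 0, -5, 5, -3, -1, 5
Mean of differences = 0.1111
Numerator Σ(Δy_t−Δȳ)(Δy_{t+1}−Δȳ) = -50.5679
Denominator Σ(Δy_t−Δȳ)² = 102.8889
r_1(Δy) = -50.5679 / 102.8889 = -0.491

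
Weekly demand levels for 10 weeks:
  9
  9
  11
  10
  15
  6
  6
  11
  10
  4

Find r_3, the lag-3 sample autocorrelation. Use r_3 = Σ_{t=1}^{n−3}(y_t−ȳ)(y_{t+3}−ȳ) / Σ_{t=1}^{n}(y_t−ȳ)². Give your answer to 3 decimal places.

Mean ȳ = (9 + 9 + 11 + 10 + 15 + 6 + 6 + 11 + 10 + 4)/10 = 9.1000
Σ(y_t−ȳ)(y_{t+3}−ȳ) = (-0.0900) + (-0.5900) + (-5.8900) + (-2.7900) + (11.2100) + (-2.7900) + (15.8100) = 14.8700
Denominator Σ(y_t−ȳ)² = 88.9000
r_3 = 14.8700 / 88.9000 = 0.167

0.167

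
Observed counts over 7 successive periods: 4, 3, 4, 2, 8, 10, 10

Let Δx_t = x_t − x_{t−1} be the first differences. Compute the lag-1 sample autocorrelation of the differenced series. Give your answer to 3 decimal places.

-0.275

First differences Δx: -1, 1, -2, 6, 2, 0
Mean of differences = 1.0000
Numerator Σ(Δx_t−Δx̄)(Δx_{t+1}−Δx̄) = -11.0000
Denominator Σ(Δx_t−Δx̄)² = 40.0000
r_1(Δx) = -11.0000 / 40.0000 = -0.275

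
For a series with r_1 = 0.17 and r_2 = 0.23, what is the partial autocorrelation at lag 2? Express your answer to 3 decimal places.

0.207

φ_{22} = (r_2 − r_1²) / (1 − r_1²)
r_1² = (0.17)² = 0.0289
Numerator = 0.23 − 0.0289 = 0.2011; denominator = 1 − 0.0289 = 0.9711
φ_{22} = 0.2011 / 0.9711 = 0.207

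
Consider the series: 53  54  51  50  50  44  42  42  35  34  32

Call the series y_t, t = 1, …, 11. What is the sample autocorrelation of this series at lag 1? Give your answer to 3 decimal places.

0.738

Mean ȳ = (53 + 54 + 51 + 50 + 50 + 44 + 42 + 42 + 35 + 34 + 32)/11 = 44.2727
Numerator Σ_{t=1}^{10}(y_t−ȳ)(y_{t+1}−ȳ) = 468.2893
Denominator Σ(y_t−ȳ)² = 634.1818
r_1 = 468.2893 / 634.1818 = 0.738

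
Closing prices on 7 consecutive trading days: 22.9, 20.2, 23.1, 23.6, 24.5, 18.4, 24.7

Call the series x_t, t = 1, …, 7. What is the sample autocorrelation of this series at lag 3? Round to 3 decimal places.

Mean x̄ = (22.9 + 20.2 + 23.1 + 23.6 + 24.5 + 18.4 + 24.7)/7 = 22.4857
Deviations from mean: 0.4143, -2.2857, 0.6143, 1.1143, 2.0143, -4.0857, 2.2143
Σ(x_t−x̄)(x_{t+3}−x̄) = (0.4616) + (-4.6041) + (-2.5098) + (2.4673) = -4.1849
Denominator Σ(x_t−x̄)² = 32.6686
r_3 = -4.1849 / 32.6686 = -0.128

-0.128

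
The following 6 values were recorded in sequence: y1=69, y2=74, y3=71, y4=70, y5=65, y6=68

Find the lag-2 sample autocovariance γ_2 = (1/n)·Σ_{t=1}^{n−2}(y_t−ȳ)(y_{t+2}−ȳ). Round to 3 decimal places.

Mean ȳ = (69 + 74 + 71 + 70 + 65 + 68)/6 = 69.5000
Σ_{t=1}^{4}(y_t−ȳ)(y_{t+2}−ȳ) = -6.0000
γ_2 = -6.0000 / 6 = -1.000

-1.000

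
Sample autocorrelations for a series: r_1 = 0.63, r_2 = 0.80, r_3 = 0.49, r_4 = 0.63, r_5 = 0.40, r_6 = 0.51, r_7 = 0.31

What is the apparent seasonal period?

The largest autocorrelation is r_2 = 0.80; the remaining lags stay at or below 0.63.
The dominant spike at lag 2 indicates a seasonal period of 2.

2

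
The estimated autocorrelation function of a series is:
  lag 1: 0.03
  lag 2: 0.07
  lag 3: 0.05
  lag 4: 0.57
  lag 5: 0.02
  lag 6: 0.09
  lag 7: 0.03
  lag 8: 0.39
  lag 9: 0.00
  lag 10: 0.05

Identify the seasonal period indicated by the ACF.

4

The largest autocorrelation is r_4 = 0.57, with a weaker echo at lag 8 (0.39); the remaining lags stay at or below 0.09.
The dominant spike at lag 4 indicates a seasonal period of 4.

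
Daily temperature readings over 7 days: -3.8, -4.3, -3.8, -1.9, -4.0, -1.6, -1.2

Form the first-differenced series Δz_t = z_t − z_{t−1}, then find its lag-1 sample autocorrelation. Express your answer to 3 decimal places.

First differences Δz: -0.5, 0.5, 1.9, -2.1, 2.4, 0.4
Mean of differences = 0.4333
Numerator Σ(Δz_t−Δz̄)(Δz_{t+1}−Δz̄) = -8.7278
Denominator Σ(Δz_t−Δz̄)² = 13.3133
r_1(Δz) = -8.7278 / 13.3133 = -0.656

-0.656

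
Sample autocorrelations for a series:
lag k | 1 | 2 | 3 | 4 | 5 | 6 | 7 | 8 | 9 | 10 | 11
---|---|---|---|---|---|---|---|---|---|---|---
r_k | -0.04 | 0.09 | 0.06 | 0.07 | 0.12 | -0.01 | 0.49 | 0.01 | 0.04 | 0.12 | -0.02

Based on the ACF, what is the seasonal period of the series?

The largest autocorrelation is r_7 = 0.49; the remaining lags stay at or below 0.12.
The dominant spike at lag 7 indicates a seasonal period of 7.

7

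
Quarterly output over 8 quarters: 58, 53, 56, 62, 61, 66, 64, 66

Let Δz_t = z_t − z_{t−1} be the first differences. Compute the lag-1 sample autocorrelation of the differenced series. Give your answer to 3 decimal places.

-0.378

First differences Δz: -5, 3, 6, -1, 5, -2, 2
Mean of differences = 1.1429
Numerator Σ(Δz_t−Δz̄)(Δz_{t+1}−Δz̄) = -35.8776
Denominator Σ(Δz_t−Δz̄)² = 94.8571
r_1(Δz) = -35.8776 / 94.8571 = -0.378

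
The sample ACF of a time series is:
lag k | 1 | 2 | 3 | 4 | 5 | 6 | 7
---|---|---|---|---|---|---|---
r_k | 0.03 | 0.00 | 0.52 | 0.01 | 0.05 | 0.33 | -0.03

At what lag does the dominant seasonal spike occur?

3

The largest autocorrelation is r_3 = 0.52, with a weaker echo at lag 6 (0.33); the remaining lags stay at or below 0.05.
The dominant spike at lag 3 indicates a seasonal period of 3.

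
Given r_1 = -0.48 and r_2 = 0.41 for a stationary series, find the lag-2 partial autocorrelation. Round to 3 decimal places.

φ_{22} = (r_2 − r_1²) / (1 − r_1²)
r_1² = (-0.48)² = 0.2304
Numerator = 0.41 − 0.2304 = 0.1796; denominator = 1 − 0.2304 = 0.7696
φ_{22} = 0.1796 / 0.7696 = 0.233

0.233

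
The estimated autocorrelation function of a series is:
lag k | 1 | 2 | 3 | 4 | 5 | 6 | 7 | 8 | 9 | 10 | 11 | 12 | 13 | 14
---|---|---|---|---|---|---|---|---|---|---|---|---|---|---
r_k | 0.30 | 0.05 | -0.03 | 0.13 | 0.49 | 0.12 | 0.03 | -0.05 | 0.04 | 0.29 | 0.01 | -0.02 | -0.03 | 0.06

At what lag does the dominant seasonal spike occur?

5

The largest autocorrelation is r_5 = 0.49; the remaining lags stay at or below 0.30. The elevated value at lag 1 (0.30), dropping to 0.05 at lag 2, reflects decaying short-term dependence rather than seasonality.
The dominant spike at lag 5 indicates a seasonal period of 5.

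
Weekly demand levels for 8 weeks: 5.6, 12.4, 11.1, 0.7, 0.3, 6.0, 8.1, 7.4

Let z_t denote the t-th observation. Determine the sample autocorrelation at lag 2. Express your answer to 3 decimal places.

-0.564

Mean z̄ = (5.6 + 12.4 + 11.1 + 0.7 + 0.3 + 6.0 + 8.1 + 7.4)/8 = 6.4500
Deviations from mean: -0.8500, 5.9500, 4.6500, -5.7500, -6.1500, -0.4500, 1.6500, 0.9500
Numerator Σ_{t=1}^{6}(z_t−z̄)(z_{t+2}−z̄) = -74.7500
Denominator Σ(z_t−z̄)² = 132.4600
r_2 = -74.7500 / 132.4600 = -0.564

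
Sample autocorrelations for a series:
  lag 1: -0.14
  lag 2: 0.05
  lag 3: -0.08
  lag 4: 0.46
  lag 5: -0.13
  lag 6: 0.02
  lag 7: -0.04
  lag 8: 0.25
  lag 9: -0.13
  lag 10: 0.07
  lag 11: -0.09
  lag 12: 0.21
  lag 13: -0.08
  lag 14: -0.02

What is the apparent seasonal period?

4

The largest autocorrelation is r_4 = 0.46, with weaker echoes at lags 8 (0.25) and 12 (0.21); the remaining lags stay at or below 0.07.
The dominant spike at lag 4 indicates a seasonal period of 4.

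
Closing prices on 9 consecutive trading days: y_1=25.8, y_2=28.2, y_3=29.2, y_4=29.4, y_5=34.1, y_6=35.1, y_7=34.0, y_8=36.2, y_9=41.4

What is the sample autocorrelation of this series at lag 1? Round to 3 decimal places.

Mean ȳ = (25.8 + 28.2 + 29.2 + 29.4 + 34.1 + 35.1 + 34.0 + 36.2 + 41.4)/9 = 32.6000
Numerator Σ_{t=1}^{8}(y_t−ȳ)(y_{t+1}−ȳ) = 94.9300
Denominator Σ(y_t−ȳ)² = 188.2600
r_1 = 94.9300 / 188.2600 = 0.504

0.504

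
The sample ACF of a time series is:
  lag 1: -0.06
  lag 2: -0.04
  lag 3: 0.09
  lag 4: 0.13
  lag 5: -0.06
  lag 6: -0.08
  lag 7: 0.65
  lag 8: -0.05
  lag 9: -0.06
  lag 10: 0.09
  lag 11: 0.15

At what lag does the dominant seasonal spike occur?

7

The largest autocorrelation is r_7 = 0.65; the remaining lags stay at or below 0.15.
The dominant spike at lag 7 indicates a seasonal period of 7.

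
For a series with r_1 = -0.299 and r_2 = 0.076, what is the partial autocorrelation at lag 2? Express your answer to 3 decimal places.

φ_{22} = (r_2 − r_1²) / (1 − r_1²)
r_1² = (-0.299)² = 0.089401
Numerator = 0.076 − 0.0894 = -0.0134; denominator = 1 − 0.0894 = 0.9106
φ_{22} = -0.0134 / 0.9106 = -0.015

-0.015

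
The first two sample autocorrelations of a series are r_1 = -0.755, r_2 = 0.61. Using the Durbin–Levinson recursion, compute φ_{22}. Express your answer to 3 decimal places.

0.093

φ_{22} = (r_2 − r_1²) / (1 − r_1²)
r_1² = (-0.755)² = 0.570025
Numerator = 0.61 − 0.5700 = 0.0400; denominator = 1 − 0.5700 = 0.4300
φ_{22} = 0.0400 / 0.4300 = 0.093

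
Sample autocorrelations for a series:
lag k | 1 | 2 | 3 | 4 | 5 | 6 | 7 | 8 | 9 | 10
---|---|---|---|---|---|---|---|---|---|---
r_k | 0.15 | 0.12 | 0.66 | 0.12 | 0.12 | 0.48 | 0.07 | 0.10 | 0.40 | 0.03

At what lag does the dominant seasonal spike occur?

The largest autocorrelation is r_3 = 0.66, with weaker echoes at lags 6 (0.48) and 9 (0.40); the remaining lags stay at or below 0.15.
The dominant spike at lag 3 indicates a seasonal period of 3.

3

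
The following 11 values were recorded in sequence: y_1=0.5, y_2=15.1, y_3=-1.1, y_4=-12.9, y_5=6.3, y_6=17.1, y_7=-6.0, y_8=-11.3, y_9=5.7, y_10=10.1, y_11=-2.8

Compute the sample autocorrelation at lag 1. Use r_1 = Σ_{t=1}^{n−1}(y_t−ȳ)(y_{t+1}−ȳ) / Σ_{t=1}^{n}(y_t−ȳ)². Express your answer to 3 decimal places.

-0.086

Mean ȳ = (0.5 + 15.1 − 1.1 − 12.9 + 6.3 + 17.1 − 6.0 − 11.3 + 5.7 + 10.1 − 2.8)/11 = 1.8818
Numerator Σ_{t=1}^{10}(y_t−ȳ)(y_{t+1}−ȳ) = -85.1531
Denominator Σ(y_t−ȳ)² = 995.0564
r_1 = -85.1531 / 995.0564 = -0.086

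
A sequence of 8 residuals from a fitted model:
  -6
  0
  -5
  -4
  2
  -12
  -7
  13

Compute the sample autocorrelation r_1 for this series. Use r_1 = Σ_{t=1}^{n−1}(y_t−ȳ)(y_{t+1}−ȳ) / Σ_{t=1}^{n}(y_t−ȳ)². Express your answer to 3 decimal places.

-0.217

Mean ȳ = (-6 + 0 − 5 − 4 + 2 − 12 − 7 + 13)/8 = -2.3750
Deviations from mean: -3.6250, 2.3750, -2.6250, -1.6250, 4.3750, -9.6250, -4.6250, 15.3750
Numerator Σ_{t=1}^{7}(y_t−ȳ)(y_{t+1}−ȳ) = -86.3906
Denominator Σ(y_t−ȳ)² = 397.8750
r_1 = -86.3906 / 397.8750 = -0.217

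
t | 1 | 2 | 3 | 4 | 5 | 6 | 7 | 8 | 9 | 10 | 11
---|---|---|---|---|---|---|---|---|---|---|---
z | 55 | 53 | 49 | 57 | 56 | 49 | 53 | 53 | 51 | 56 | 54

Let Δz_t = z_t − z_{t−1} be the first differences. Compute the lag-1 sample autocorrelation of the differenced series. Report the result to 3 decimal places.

First differences Δz: -2, -4, 8, -1, -7, 4, 0, -2, 5, -2
Mean of differences = -0.1000
Numerator Σ(Δz_t−Δz̄)(Δz_{t+1}−Δz̄) = -72.7100
Denominator Σ(Δz_t−Δz̄)² = 182.9000
r_1(Δz) = -72.7100 / 182.9000 = -0.398

-0.398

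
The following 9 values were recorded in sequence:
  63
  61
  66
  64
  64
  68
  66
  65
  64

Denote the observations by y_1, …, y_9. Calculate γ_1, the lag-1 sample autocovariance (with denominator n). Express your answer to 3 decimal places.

0.373

Mean ȳ = (63 + 61 + 66 + 64 + 64 + 68 + 66 + 65 + 64)/9 = 64.5556
Σ_{t=1}^{8}(y_t−ȳ)(y_{t+1}−ȳ) = 3.3580
γ_1 = 3.3580 / 9 = 0.373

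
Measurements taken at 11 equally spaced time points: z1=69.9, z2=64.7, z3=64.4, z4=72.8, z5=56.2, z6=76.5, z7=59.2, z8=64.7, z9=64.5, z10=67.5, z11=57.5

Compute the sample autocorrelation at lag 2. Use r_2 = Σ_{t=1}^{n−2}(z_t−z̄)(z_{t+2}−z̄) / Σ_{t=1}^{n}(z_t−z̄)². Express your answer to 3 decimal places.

0.364

Mean z̄ = (69.9 + 64.7 + 64.4 + 72.8 + 56.2 + 76.5 + 59.2 + 64.7 + 64.5 + 67.5 + 57.5)/11 = 65.2636
Numerator Σ_{t=1}^{9}(z_t−z̄)(z_{t+2}−z̄) = 142.1810
Denominator Σ(z_t−z̄)² = 390.7055
r_2 = 142.1810 / 390.7055 = 0.364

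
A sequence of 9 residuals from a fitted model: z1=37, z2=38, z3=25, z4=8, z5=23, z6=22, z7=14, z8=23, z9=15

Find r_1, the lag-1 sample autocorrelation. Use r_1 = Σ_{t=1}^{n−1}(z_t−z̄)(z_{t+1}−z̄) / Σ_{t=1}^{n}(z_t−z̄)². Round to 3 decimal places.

0.273

Mean z̄ = (37 + 38 + 25 + 8 + 23 + 22 + 14 + 23 + 15)/9 = 22.7778
Numerator Σ_{t=1}^{8}(z_t−z̄)(z_{t+1}−z̄) = 217.1728
Denominator Σ(z_t−z̄)² = 795.5556
r_1 = 217.1728 / 795.5556 = 0.273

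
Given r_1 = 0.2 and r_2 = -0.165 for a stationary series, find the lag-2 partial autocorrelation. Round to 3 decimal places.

φ_{22} = (r_2 − r_1²) / (1 − r_1²)
r_1² = (0.2)² = 0.04
Numerator = -0.165 − 0.0400 = -0.2050; denominator = 1 − 0.0400 = 0.9600
φ_{22} = -0.2050 / 0.9600 = -0.214

-0.214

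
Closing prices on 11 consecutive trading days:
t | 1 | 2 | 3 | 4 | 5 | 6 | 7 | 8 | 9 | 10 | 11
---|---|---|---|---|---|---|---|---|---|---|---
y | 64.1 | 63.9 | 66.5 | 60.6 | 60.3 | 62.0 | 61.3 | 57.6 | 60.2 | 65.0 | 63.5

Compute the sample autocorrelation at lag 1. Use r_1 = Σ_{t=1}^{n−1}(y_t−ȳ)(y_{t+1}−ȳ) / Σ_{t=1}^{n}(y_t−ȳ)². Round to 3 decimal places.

Mean ȳ = (64.1 + 63.9 + 66.5 + 60.6 + 60.3 + 62.0 + 61.3 + 57.6 + 60.2 + 65.0 + 63.5)/11 = 62.2727
Numerator Σ_{t=1}^{10}(y_t−ȳ)(y_{t+1}−ȳ) = 18.8093
Denominator Σ(y_t−ȳ)² = 66.6418
r_1 = 18.8093 / 66.6418 = 0.282

0.282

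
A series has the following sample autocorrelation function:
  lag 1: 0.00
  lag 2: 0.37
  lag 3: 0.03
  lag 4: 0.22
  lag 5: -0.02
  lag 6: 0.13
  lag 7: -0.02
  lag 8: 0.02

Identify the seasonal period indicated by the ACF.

The largest autocorrelation is r_2 = 0.37, with a weaker echo at lag 4 (0.22); the remaining lags stay at or below 0.13.
The dominant spike at lag 2 indicates a seasonal period of 2.

2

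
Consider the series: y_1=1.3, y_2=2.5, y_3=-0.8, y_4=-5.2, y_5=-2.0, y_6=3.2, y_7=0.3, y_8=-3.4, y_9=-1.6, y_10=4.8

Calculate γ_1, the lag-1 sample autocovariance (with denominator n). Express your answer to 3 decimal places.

Mean ȳ = (1.3 + 2.5 − 0.8 − 5.2 − 2.0 + 3.2 + 0.3 − 3.4 − 1.6 + 4.8)/10 = -0.0900
Σ_{t=1}^{9}(y_t−ȳ)(y_{t+1}−ȳ) = 6.4719
γ_1 = 6.4719 / 10 = 0.647

0.647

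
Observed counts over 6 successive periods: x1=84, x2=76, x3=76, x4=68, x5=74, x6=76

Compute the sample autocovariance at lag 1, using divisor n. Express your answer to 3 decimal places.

2.093

Mean x̄ = (84 + 76 + 76 + 68 + 74 + 76)/6 = 75.6667
Deviations: 8.3333, 0.3333, 0.3333, -7.6667, -1.6667, 0.3333
Σ_{t=1}^{5}(x_t−x̄)(x_{t+1}−x̄) = 12.5556
γ_1 = 12.5556 / 6 = 2.093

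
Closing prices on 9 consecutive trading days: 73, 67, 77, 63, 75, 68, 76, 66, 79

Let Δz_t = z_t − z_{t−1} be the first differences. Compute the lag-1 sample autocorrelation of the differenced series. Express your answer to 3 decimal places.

First differences Δz: -6, 10, -14, 12, -7, 8, -10, 13
Mean of differences = 0.7500
Numerator Σ(Δz_t−Δz̄)(Δz_{t+1}−Δz̄) = -717.8125
Denominator Σ(Δz_t−Δz̄)² = 853.5000
r_1(Δz) = -717.8125 / 853.5000 = -0.841

-0.841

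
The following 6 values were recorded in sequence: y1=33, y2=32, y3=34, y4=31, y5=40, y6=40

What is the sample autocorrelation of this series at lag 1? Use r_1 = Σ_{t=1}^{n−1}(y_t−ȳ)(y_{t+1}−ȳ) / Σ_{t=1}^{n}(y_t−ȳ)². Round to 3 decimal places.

0.225

Mean ȳ = (33 + 32 + 34 + 31 + 40 + 40)/6 = 35.0000
Deviations from mean: -2.0000, -3.0000, -1.0000, -4.0000, 5.0000, 5.0000
Numerator Σ_{t=1}^{5}(y_t−ȳ)(y_{t+1}−ȳ) = 18.0000
Denominator Σ(y_t−ȳ)² = 80.0000
r_1 = 18.0000 / 80.0000 = 0.225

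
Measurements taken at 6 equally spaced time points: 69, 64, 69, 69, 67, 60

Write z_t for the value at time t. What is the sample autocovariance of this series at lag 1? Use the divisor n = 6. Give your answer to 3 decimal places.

-1.296

Mean z̄ = (69 + 64 + 69 + 69 + 67 + 60)/6 = 66.3333
Σ_{t=1}^{5}(z_t−z̄)(z_{t+1}−z̄) = -7.7778
γ_1 = -7.7778 / 6 = -1.296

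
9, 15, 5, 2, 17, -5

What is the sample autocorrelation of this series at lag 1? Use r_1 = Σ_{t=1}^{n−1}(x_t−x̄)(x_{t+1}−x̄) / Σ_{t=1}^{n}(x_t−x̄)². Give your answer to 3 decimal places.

Mean x̄ = (9 + 15 + 5 + 2 + 17 − 5)/6 = 7.1667
Deviations from mean: 1.8333, 7.8333, -2.1667, -5.1667, 9.8333, -12.1667
Σ(x_t−x̄)(x_{t+1}−x̄) = (14.3611) + (-16.9722) + (11.1944) + (-50.8056) + (-119.6389) = -161.8611
Denominator Σ(x_t−x̄)² = 340.8333
r_1 = -161.8611 / 340.8333 = -0.475

-0.475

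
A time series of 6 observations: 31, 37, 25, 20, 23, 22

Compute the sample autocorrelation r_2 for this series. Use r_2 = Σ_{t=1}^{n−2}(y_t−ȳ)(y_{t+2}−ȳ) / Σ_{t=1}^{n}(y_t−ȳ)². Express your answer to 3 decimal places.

Mean ȳ = (31 + 37 + 25 + 20 + 23 + 22)/6 = 26.3333
Deviations from mean: 4.6667, 10.6667, -1.3333, -6.3333, -3.3333, -4.3333
Σ(y_t−ȳ)(y_{t+2}−ȳ) = (-6.2222) + (-67.5556) + (4.4444) + (27.4444) = -41.8889
Denominator Σ(y_t−ȳ)² = 207.3333
r_2 = -41.8889 / 207.3333 = -0.202

-0.202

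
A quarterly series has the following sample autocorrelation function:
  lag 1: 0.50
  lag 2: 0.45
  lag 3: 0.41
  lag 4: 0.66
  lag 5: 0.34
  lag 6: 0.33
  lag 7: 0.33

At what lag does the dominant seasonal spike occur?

4

The largest autocorrelation is r_4 = 0.66; the remaining lags stay at or below 0.50. The elevated value at lag 1 (0.50), dropping to 0.45 at lag 2, reflects decaying short-term dependence rather than seasonality.
The dominant spike at lag 4 indicates a seasonal period of 4.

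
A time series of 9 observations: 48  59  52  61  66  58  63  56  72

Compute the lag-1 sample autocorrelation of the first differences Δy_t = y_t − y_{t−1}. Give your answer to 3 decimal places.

-0.538

First differences Δy: 11, -7, 9, 5, -8, 5, -7, 16
Mean of differences = 3.0000
Numerator Σ(Δy_t−Δȳ)(Δy_{t+1}−Δȳ) = -322.0000
Denominator Σ(Δy_t−Δȳ)² = 598.0000
r_1(Δy) = -322.0000 / 598.0000 = -0.538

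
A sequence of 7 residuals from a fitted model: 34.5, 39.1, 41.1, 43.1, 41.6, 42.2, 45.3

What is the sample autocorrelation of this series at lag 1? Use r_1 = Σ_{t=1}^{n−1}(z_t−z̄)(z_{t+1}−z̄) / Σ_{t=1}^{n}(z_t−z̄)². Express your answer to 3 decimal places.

0.277

Mean z̄ = (34.5 + 39.1 + 41.1 + 43.1 + 41.6 + 42.2 + 45.3)/7 = 40.9857
Numerator Σ_{t=1}^{6}(z_t−z̄)(z_{t+1}−z̄) = 19.5398
Denominator Σ(z_t−z̄)² = 70.5686
r_1 = 19.5398 / 70.5686 = 0.277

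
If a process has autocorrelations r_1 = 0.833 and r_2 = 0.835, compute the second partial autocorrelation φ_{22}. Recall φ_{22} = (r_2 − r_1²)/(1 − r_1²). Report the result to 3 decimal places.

0.461

φ_{22} = (r_2 − r_1²) / (1 − r_1²)
r_1² = (0.833)² = 0.693889
Numerator = 0.835 − 0.6939 = 0.1411; denominator = 1 − 0.6939 = 0.3061
φ_{22} = 0.1411 / 0.3061 = 0.461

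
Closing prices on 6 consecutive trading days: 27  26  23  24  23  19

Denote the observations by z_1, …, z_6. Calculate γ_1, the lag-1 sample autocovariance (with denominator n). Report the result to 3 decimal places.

1.481

Mean z̄ = (27 + 26 + 23 + 24 + 23 + 19)/6 = 23.6667
Deviations: 3.3333, 2.3333, -0.6667, 0.3333, -0.6667, -4.6667
Σ_{t=1}^{5}(z_t−z̄)(z_{t+1}−z̄) = 8.8889
γ_1 = 8.8889 / 6 = 1.481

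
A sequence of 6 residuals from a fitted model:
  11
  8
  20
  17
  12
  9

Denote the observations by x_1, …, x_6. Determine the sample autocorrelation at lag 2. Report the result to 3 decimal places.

-0.498

Mean x̄ = (11 + 8 + 20 + 17 + 12 + 9)/6 = 12.8333
Deviations from mean: -1.8333, -4.8333, 7.1667, 4.1667, -0.8333, -3.8333
Σ(x_t−x̄)(x_{t+2}−x̄) = (-13.1389) + (-20.1389) + (-5.9722) + (-15.9722) = -55.2222
Denominator Σ(x_t−x̄)² = 110.8333
r_2 = -55.2222 / 110.8333 = -0.498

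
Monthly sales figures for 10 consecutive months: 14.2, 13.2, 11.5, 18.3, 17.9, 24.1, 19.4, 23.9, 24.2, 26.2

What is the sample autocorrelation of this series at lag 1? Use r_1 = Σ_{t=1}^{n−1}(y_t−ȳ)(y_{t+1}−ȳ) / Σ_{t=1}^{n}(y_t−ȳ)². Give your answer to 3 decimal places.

Mean ȳ = (14.2 + 13.2 + 11.5 + 18.3 + 17.9 + 24.1 + 19.4 + 23.9 + 24.2 + 26.2)/10 = 19.2900
Numerator Σ_{t=1}^{9}(y_t−ȳ)(y_{t+1}−ȳ) = 138.4409
Denominator Σ(y_t−ȳ)² = 242.8490
r_1 = 138.4409 / 242.8490 = 0.570

0.570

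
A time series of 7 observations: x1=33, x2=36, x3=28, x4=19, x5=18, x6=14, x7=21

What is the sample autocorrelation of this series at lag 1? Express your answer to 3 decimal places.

Mean x̄ = (33 + 36 + 28 + 19 + 18 + 14 + 21)/7 = 24.1429
Σ(x_t−x̄)(x_{t+1}−x̄) = (105.0204) + (45.7347) + (-19.8367) + (31.5918) + (62.3061) + (31.8776) = 256.6939
Denominator Σ(x_t−x̄)² = 410.8571
r_1 = 256.6939 / 410.8571 = 0.625

0.625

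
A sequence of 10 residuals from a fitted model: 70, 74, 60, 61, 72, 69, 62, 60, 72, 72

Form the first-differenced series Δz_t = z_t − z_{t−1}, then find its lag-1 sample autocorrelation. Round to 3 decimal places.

-0.149

First differences Δz: 4, -14, 1, 11, -3, -7, -2, 12, 0
Mean of differences = 0.2222
Numerator Σ(Δz_t−Δz̄)(Δz_{t+1}−Δz̄) = -80.6049
Denominator Σ(Δz_t−Δz̄)² = 539.5556
r_1(Δz) = -80.6049 / 539.5556 = -0.149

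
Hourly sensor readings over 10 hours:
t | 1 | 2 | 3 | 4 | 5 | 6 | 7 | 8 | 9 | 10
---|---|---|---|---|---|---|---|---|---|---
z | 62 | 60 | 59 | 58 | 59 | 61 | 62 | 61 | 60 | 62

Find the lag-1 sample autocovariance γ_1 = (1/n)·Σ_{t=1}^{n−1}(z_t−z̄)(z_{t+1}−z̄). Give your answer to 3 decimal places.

Mean z̄ = (62 + 60 + 59 + 58 + 59 + 61 + 62 + 61 + 60 + 62)/10 = 60.4000
Σ_{t=1}^{9}(z_t−z̄)(z_{t+1}−z̄) = 6.8400
γ_1 = 6.8400 / 10 = 0.684

0.684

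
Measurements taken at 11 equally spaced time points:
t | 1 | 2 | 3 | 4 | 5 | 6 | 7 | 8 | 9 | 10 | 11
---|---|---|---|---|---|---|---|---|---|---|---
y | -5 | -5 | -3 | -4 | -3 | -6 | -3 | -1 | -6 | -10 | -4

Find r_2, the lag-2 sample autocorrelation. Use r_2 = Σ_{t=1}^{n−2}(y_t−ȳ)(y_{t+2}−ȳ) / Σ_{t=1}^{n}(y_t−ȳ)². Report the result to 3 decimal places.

Mean ȳ = (-5 − 5 − 3 − 4 − 3 − 6 − 3 − 1 − 6 − 10 − 4)/11 = -4.5455
Numerator Σ_{t=1}^{9}(y_t−ȳ)(y_{t+2}−ȳ) = -24.5041
Denominator Σ(y_t−ȳ)² = 54.7273
r_2 = -24.5041 / 54.7273 = -0.448

-0.448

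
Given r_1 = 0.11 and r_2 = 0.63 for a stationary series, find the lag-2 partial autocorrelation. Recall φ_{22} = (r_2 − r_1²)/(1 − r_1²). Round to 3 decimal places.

0.625

φ_{22} = (r_2 − r_1²) / (1 − r_1²)
r_1² = (0.11)² = 0.0121
Numerator = 0.63 − 0.0121 = 0.6179; denominator = 1 − 0.0121 = 0.9879
φ_{22} = 0.6179 / 0.9879 = 0.625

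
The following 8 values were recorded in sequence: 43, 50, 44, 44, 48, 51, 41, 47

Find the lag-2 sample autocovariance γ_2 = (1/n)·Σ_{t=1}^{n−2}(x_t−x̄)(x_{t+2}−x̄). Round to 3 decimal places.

-2.625

Mean x̄ = (43 + 50 + 44 + 44 + 48 + 51 + 41 + 47)/8 = 46.0000
Σ_{t=1}^{6}(x_t−x̄)(x_{t+2}−x̄) = -21.0000
γ_2 = -21.0000 / 8 = -2.625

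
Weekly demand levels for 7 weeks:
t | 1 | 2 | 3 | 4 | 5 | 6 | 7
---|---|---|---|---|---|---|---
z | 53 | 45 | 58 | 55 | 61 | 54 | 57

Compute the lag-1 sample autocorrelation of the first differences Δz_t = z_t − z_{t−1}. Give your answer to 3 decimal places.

-0.691

First differences Δz: -8, 13, -3, 6, -7, 3
Mean of differences = 0.6667
Numerator Σ(Δz_t−Δz̄)(Δz_{t+1}−Δz̄) = -230.4444
Denominator Σ(Δz_t−Δz̄)² = 333.3333
r_1(Δz) = -230.4444 / 333.3333 = -0.691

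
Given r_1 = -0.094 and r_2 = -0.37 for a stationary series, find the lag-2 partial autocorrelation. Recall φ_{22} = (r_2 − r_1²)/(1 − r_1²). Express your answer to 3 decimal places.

-0.382

φ_{22} = (r_2 − r_1²) / (1 − r_1²)
r_1² = (-0.094)² = 0.008836
Numerator = -0.37 − 0.0088 = -0.3788; denominator = 1 − 0.0088 = 0.9912
φ_{22} = -0.3788 / 0.9912 = -0.382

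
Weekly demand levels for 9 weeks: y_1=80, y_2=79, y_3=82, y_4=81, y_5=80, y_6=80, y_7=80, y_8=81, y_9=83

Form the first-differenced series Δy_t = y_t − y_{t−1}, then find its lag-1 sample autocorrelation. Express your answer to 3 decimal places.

First differences Δy: -1, 3, -1, -1, 0, 0, 1, 2
Mean of differences = 0.3750
Numerator Σ(Δy_t−Δȳ)(Δy_{t+1}−Δȳ) = -3.8906
Denominator Σ(Δy_t−Δȳ)² = 15.8750
r_1(Δy) = -3.8906 / 15.8750 = -0.245

-0.245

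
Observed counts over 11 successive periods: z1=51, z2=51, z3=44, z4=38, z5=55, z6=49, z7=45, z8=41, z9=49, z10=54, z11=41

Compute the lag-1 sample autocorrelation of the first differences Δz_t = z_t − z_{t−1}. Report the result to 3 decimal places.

-0.257

First differences Δz: 0, -7, -6, 17, -6, -4, -4, 8, 5, -13
Mean of differences = -1.0000
Numerator Σ(Δz_t−Δz̄)(Δz_{t+1}−Δz̄) = -177.0000
Denominator Σ(Δz_t−Δz̄)² = 690.0000
r_1(Δz) = -177.0000 / 690.0000 = -0.257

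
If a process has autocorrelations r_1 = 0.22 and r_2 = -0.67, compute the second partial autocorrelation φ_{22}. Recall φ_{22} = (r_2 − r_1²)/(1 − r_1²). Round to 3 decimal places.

φ_{22} = (r_2 − r_1²) / (1 − r_1²)
r_1² = (0.22)² = 0.0484
Numerator = -0.67 − 0.0484 = -0.7184; denominator = 1 − 0.0484 = 0.9516
φ_{22} = -0.7184 / 0.9516 = -0.755

-0.755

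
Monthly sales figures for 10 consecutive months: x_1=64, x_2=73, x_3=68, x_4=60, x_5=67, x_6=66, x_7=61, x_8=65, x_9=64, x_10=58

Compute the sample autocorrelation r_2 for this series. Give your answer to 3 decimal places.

Mean x̄ = (64 + 73 + 68 + 60 + 67 + 66 + 61 + 65 + 64 + 58)/10 = 64.6000
Numerator Σ_{t=1}^{8}(x_t−x̄)(x_{t+2}−x̄) = -47.5200
Denominator Σ(x_t−x̄)² = 168.4000
r_2 = -47.5200 / 168.4000 = -0.282

-0.282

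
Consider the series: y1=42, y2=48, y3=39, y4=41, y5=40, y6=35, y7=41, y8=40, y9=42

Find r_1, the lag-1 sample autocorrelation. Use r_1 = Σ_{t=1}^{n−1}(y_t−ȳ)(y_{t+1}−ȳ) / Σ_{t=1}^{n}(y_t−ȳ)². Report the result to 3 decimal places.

-0.025

Mean ȳ = (42 + 48 + 39 + 41 + 40 + 35 + 41 + 40 + 42)/9 = 40.8889
Numerator Σ_{t=1}^{8}(y_t−ȳ)(y_{t+1}−ȳ) = -2.3457
Denominator Σ(y_t−ȳ)² = 92.8889
r_1 = -2.3457 / 92.8889 = -0.025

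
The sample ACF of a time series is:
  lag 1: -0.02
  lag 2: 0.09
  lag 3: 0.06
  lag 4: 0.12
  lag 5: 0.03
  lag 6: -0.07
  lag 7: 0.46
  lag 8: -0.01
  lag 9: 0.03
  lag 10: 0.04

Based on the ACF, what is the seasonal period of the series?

7

The largest autocorrelation is r_7 = 0.46; the remaining lags stay at or below 0.12.
The dominant spike at lag 7 indicates a seasonal period of 7.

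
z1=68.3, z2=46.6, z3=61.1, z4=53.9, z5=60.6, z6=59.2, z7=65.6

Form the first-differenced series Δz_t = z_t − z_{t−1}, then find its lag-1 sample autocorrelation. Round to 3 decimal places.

-0.586

First differences Δz: -21.7, 14.5, -7.2, 6.7, -1.4, 6.4
Mean of differences = -0.4500
Numerator Σ(Δz_t−Δz̄)(Δz_{t+1}−Δz̄) = -480.1625
Denominator Σ(Δz_t−Δz̄)² = 819.5750
r_1(Δz) = -480.1625 / 819.5750 = -0.586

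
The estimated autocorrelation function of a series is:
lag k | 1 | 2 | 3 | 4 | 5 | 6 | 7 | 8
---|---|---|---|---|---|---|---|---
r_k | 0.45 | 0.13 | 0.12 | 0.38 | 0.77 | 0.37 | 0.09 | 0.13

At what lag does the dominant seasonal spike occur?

5

The largest autocorrelation is r_5 = 0.77; the remaining lags stay at or below 0.45. The elevated value at lag 1 (0.45), dropping to 0.13 at lag 2, reflects decaying short-term dependence rather than seasonality.
The dominant spike at lag 5 indicates a seasonal period of 5.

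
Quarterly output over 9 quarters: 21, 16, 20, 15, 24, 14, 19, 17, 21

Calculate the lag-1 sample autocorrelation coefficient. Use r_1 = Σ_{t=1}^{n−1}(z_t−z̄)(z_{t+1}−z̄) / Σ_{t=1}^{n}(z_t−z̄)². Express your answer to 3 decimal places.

-0.763

Mean z̄ = (21 + 16 + 20 + 15 + 24 + 14 + 19 + 17 + 21)/9 = 18.5556
Numerator Σ_{t=1}^{8}(z_t−z̄)(z_{t+1}−z̄) = -65.7531
Denominator Σ(z_t−z̄)² = 86.2222
r_1 = -65.7531 / 86.2222 = -0.763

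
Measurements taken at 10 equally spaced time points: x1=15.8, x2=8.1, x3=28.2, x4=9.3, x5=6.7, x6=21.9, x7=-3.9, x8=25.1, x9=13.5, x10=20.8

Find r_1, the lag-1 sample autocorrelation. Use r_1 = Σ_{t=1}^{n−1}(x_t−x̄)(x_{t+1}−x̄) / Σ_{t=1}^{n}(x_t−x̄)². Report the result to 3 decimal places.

Mean x̄ = (15.8 + 8.1 + 28.2 + 9.3 + 6.7 + 21.9 − 3.9 + 25.1 + 13.5 + 20.8)/10 = 14.5500
Numerator Σ_{t=1}^{9}(x_t−x̄)(x_{t+1}−x̄) = -532.1475
Denominator Σ(x_t−x̄)² = 864.5650
r_1 = -532.1475 / 864.5650 = -0.616

-0.616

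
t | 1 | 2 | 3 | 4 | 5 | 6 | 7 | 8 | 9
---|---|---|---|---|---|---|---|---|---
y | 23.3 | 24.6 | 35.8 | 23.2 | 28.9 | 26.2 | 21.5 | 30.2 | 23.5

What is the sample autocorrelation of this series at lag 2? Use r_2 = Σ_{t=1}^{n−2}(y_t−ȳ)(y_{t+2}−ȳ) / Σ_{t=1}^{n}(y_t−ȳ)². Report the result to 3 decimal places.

0.013

Mean ȳ = (23.3 + 24.6 + 35.8 + 23.2 + 28.9 + 26.2 + 21.5 + 30.2 + 23.5)/9 = 26.3556
Σ(y_t−ȳ)(y_{t+2}−ȳ) = (-28.8580) + (5.5398) + (24.0309) + (0.4909) + (-12.3547) + (-0.5980) + (13.8653) = 2.1160
Denominator Σ(y_t−ȳ)² = 164.5822
r_2 = 2.1160 / 164.5822 = 0.013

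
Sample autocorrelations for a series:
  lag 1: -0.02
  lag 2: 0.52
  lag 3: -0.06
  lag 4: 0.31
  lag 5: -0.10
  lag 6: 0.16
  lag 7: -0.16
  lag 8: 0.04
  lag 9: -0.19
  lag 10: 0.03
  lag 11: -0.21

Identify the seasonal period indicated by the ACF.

2

The largest autocorrelation is r_2 = 0.52, with weaker echoes at lags 4 (0.31) and 6 (0.16); the remaining lags stay at or below 0.04.
The dominant spike at lag 2 indicates a seasonal period of 2.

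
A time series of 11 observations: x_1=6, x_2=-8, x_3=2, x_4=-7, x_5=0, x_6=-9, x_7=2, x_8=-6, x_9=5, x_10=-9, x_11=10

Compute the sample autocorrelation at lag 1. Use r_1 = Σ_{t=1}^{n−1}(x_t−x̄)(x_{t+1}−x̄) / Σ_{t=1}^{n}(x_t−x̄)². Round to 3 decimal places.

-0.677

Mean x̄ = (6 − 8 + 2 − 7 + 0 − 9 + 2 − 6 + 5 − 9 + 10)/11 = -1.2727
Numerator Σ_{t=1}^{10}(x_t−x̄)(x_{t+1}−x̄) = -312.8017
Denominator Σ(x_t−x̄)² = 462.1818
r_1 = -312.8017 / 462.1818 = -0.677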